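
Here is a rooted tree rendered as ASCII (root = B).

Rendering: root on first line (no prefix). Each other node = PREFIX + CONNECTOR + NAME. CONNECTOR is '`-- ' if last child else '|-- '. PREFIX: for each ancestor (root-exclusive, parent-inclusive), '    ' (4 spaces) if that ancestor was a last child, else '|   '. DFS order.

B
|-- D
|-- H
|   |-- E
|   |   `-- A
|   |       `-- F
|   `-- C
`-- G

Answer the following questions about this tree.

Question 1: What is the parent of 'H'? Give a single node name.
Scan adjacency: H appears as child of B

Answer: B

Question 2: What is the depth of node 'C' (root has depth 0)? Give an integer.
Answer: 2

Derivation:
Path from root to C: B -> H -> C
Depth = number of edges = 2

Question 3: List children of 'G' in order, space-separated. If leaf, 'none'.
Node G's children (from adjacency): (leaf)

Answer: none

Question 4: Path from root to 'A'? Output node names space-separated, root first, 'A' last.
Answer: B H E A

Derivation:
Walk down from root: B -> H -> E -> A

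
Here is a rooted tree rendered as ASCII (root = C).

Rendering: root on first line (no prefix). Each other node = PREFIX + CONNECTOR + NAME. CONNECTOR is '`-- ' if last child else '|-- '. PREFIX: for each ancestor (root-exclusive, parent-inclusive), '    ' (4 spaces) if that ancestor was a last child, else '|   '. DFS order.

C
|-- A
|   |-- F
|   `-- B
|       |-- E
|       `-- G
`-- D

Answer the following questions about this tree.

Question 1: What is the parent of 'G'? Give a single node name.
Answer: B

Derivation:
Scan adjacency: G appears as child of B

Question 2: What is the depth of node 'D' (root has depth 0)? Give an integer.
Answer: 1

Derivation:
Path from root to D: C -> D
Depth = number of edges = 1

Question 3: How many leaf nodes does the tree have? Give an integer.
Leaves (nodes with no children): D, E, F, G

Answer: 4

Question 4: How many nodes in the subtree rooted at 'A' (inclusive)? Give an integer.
Subtree rooted at A contains: A, B, E, F, G
Count = 5

Answer: 5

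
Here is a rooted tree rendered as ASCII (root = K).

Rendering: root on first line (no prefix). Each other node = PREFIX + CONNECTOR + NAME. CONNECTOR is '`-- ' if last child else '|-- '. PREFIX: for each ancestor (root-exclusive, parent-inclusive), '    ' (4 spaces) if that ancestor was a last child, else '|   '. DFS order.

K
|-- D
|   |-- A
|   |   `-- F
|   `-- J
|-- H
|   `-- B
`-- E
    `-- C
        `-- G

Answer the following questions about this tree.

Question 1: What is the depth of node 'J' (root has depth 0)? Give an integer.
Path from root to J: K -> D -> J
Depth = number of edges = 2

Answer: 2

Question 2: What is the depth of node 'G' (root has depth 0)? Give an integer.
Answer: 3

Derivation:
Path from root to G: K -> E -> C -> G
Depth = number of edges = 3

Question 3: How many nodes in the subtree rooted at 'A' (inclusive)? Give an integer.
Subtree rooted at A contains: A, F
Count = 2

Answer: 2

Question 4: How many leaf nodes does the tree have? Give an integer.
Leaves (nodes with no children): B, F, G, J

Answer: 4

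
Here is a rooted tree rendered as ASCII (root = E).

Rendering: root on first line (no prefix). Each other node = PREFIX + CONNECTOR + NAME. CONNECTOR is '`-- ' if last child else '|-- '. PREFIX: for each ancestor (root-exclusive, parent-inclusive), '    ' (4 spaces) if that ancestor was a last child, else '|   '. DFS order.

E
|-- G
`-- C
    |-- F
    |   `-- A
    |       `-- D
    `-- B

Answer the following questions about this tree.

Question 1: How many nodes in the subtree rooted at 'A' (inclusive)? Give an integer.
Answer: 2

Derivation:
Subtree rooted at A contains: A, D
Count = 2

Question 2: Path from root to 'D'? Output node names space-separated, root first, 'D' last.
Walk down from root: E -> C -> F -> A -> D

Answer: E C F A D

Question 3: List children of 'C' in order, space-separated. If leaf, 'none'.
Node C's children (from adjacency): F, B

Answer: F B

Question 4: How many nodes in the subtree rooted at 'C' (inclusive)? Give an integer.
Answer: 5

Derivation:
Subtree rooted at C contains: A, B, C, D, F
Count = 5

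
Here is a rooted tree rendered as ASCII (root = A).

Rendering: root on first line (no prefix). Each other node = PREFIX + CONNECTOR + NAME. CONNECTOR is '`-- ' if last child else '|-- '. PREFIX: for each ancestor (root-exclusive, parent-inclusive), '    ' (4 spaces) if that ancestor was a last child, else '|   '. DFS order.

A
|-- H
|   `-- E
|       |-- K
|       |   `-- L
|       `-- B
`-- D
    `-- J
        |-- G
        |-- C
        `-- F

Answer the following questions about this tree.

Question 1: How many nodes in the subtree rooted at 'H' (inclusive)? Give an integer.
Subtree rooted at H contains: B, E, H, K, L
Count = 5

Answer: 5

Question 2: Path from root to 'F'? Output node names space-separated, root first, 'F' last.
Answer: A D J F

Derivation:
Walk down from root: A -> D -> J -> F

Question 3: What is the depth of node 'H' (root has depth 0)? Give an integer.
Path from root to H: A -> H
Depth = number of edges = 1

Answer: 1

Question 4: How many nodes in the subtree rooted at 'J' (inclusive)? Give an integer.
Answer: 4

Derivation:
Subtree rooted at J contains: C, F, G, J
Count = 4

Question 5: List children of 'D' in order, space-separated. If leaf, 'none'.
Node D's children (from adjacency): J

Answer: J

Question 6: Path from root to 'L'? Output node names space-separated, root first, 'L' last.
Walk down from root: A -> H -> E -> K -> L

Answer: A H E K L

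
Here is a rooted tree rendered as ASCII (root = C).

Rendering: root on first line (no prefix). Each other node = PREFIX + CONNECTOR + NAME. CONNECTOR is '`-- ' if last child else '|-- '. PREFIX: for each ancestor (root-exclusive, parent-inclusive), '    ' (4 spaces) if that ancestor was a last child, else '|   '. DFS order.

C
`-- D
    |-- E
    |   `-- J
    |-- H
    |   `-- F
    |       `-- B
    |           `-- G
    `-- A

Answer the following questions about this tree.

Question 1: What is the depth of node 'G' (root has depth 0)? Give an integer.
Answer: 5

Derivation:
Path from root to G: C -> D -> H -> F -> B -> G
Depth = number of edges = 5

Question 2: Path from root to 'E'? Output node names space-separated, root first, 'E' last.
Answer: C D E

Derivation:
Walk down from root: C -> D -> E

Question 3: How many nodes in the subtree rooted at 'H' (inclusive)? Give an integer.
Answer: 4

Derivation:
Subtree rooted at H contains: B, F, G, H
Count = 4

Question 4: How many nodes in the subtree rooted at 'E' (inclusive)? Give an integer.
Answer: 2

Derivation:
Subtree rooted at E contains: E, J
Count = 2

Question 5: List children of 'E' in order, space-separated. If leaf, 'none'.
Node E's children (from adjacency): J

Answer: J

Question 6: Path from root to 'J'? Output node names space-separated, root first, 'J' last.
Answer: C D E J

Derivation:
Walk down from root: C -> D -> E -> J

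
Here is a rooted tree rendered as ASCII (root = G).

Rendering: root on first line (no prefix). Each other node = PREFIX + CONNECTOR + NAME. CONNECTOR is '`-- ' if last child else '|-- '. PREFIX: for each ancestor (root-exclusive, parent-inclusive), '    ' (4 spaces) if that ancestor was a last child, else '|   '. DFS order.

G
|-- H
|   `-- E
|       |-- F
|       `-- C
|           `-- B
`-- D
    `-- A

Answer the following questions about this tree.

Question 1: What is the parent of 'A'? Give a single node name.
Answer: D

Derivation:
Scan adjacency: A appears as child of D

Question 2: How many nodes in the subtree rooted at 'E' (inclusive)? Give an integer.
Answer: 4

Derivation:
Subtree rooted at E contains: B, C, E, F
Count = 4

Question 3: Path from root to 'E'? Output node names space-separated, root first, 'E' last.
Walk down from root: G -> H -> E

Answer: G H E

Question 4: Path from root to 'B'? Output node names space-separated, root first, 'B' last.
Walk down from root: G -> H -> E -> C -> B

Answer: G H E C B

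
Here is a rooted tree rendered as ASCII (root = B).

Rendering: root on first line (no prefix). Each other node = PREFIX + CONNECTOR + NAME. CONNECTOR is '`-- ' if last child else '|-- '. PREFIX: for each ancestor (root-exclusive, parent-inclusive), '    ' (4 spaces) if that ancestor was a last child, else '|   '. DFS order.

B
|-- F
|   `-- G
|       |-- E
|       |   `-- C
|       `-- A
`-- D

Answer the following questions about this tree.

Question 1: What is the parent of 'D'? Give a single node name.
Scan adjacency: D appears as child of B

Answer: B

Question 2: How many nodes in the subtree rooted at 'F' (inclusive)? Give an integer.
Answer: 5

Derivation:
Subtree rooted at F contains: A, C, E, F, G
Count = 5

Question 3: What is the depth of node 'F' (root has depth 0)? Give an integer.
Answer: 1

Derivation:
Path from root to F: B -> F
Depth = number of edges = 1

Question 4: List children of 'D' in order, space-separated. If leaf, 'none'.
Node D's children (from adjacency): (leaf)

Answer: none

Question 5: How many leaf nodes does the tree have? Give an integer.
Answer: 3

Derivation:
Leaves (nodes with no children): A, C, D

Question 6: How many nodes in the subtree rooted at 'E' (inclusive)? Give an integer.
Answer: 2

Derivation:
Subtree rooted at E contains: C, E
Count = 2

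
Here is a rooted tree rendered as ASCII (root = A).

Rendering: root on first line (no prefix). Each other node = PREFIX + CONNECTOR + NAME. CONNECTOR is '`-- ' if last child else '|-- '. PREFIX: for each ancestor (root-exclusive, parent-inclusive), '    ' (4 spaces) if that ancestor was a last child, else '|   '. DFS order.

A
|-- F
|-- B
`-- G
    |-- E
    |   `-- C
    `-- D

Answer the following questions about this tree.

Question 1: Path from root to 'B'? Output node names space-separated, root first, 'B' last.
Answer: A B

Derivation:
Walk down from root: A -> B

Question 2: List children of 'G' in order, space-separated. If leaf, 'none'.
Answer: E D

Derivation:
Node G's children (from adjacency): E, D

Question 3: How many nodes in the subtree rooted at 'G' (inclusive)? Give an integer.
Answer: 4

Derivation:
Subtree rooted at G contains: C, D, E, G
Count = 4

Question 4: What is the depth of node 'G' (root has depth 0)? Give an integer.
Answer: 1

Derivation:
Path from root to G: A -> G
Depth = number of edges = 1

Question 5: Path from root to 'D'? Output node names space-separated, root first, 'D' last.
Answer: A G D

Derivation:
Walk down from root: A -> G -> D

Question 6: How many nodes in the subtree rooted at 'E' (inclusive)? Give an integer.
Answer: 2

Derivation:
Subtree rooted at E contains: C, E
Count = 2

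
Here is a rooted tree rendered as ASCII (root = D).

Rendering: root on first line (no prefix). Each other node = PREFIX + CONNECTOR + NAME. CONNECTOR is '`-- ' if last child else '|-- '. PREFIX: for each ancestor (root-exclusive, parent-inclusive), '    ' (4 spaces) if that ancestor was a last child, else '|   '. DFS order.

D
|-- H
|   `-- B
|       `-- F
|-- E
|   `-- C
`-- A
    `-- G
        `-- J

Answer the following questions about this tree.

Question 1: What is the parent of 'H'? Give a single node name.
Scan adjacency: H appears as child of D

Answer: D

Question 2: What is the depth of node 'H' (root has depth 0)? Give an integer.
Path from root to H: D -> H
Depth = number of edges = 1

Answer: 1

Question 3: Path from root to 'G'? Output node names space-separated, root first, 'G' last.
Answer: D A G

Derivation:
Walk down from root: D -> A -> G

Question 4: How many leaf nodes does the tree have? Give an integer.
Leaves (nodes with no children): C, F, J

Answer: 3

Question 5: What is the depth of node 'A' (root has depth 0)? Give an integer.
Answer: 1

Derivation:
Path from root to A: D -> A
Depth = number of edges = 1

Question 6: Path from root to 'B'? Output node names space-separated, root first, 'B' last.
Walk down from root: D -> H -> B

Answer: D H B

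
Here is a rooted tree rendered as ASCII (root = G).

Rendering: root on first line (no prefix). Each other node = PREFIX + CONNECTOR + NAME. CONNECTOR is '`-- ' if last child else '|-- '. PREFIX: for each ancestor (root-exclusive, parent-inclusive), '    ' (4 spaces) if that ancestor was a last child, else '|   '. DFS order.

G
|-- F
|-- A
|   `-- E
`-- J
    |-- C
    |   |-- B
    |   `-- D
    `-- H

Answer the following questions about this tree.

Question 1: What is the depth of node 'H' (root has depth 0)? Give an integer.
Path from root to H: G -> J -> H
Depth = number of edges = 2

Answer: 2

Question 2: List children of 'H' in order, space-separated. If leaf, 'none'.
Node H's children (from adjacency): (leaf)

Answer: none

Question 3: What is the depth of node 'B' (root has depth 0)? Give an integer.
Path from root to B: G -> J -> C -> B
Depth = number of edges = 3

Answer: 3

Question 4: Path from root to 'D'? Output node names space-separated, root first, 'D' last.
Walk down from root: G -> J -> C -> D

Answer: G J C D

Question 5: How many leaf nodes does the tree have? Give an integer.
Answer: 5

Derivation:
Leaves (nodes with no children): B, D, E, F, H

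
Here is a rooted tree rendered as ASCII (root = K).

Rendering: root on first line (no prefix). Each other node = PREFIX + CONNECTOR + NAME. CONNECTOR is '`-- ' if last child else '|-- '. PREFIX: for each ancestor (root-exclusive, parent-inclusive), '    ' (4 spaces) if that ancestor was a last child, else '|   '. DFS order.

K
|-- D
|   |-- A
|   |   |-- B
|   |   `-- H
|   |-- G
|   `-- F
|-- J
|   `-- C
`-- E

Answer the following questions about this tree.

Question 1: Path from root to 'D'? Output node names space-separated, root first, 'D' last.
Walk down from root: K -> D

Answer: K D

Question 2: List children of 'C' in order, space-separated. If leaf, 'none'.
Answer: none

Derivation:
Node C's children (from adjacency): (leaf)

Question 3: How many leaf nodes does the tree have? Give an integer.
Answer: 6

Derivation:
Leaves (nodes with no children): B, C, E, F, G, H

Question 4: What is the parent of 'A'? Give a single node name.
Answer: D

Derivation:
Scan adjacency: A appears as child of D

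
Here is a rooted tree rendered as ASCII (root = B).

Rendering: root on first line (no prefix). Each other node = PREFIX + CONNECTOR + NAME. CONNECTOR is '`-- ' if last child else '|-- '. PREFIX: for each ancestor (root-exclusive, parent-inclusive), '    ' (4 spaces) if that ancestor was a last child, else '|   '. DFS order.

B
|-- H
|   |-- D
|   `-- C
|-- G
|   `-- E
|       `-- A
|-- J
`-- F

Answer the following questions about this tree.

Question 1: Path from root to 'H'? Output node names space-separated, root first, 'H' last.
Walk down from root: B -> H

Answer: B H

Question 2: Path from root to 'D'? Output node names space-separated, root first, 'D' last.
Walk down from root: B -> H -> D

Answer: B H D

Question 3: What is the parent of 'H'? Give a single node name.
Answer: B

Derivation:
Scan adjacency: H appears as child of B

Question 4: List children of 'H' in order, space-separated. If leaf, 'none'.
Node H's children (from adjacency): D, C

Answer: D C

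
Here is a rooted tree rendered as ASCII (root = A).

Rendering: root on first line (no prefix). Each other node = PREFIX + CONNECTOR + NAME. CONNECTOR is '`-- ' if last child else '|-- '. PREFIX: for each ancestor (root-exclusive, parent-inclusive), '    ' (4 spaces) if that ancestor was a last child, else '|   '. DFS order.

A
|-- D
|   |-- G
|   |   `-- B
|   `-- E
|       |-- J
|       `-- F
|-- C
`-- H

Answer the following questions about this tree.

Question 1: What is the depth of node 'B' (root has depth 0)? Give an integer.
Answer: 3

Derivation:
Path from root to B: A -> D -> G -> B
Depth = number of edges = 3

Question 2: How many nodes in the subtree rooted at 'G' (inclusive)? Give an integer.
Subtree rooted at G contains: B, G
Count = 2

Answer: 2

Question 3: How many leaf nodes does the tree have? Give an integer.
Answer: 5

Derivation:
Leaves (nodes with no children): B, C, F, H, J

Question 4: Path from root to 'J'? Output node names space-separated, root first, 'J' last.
Walk down from root: A -> D -> E -> J

Answer: A D E J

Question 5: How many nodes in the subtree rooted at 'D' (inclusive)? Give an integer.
Answer: 6

Derivation:
Subtree rooted at D contains: B, D, E, F, G, J
Count = 6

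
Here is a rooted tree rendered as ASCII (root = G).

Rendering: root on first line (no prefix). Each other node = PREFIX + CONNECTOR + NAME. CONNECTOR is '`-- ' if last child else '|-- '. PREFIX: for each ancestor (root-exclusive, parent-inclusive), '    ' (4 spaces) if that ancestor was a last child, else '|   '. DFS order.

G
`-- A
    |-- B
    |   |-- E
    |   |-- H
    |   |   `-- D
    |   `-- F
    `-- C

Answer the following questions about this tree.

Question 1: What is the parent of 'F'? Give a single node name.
Answer: B

Derivation:
Scan adjacency: F appears as child of B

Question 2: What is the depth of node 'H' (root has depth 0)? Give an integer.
Path from root to H: G -> A -> B -> H
Depth = number of edges = 3

Answer: 3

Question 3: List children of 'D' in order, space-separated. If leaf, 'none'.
Node D's children (from adjacency): (leaf)

Answer: none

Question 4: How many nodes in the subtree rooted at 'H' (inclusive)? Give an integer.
Answer: 2

Derivation:
Subtree rooted at H contains: D, H
Count = 2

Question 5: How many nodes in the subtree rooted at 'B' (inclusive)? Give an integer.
Answer: 5

Derivation:
Subtree rooted at B contains: B, D, E, F, H
Count = 5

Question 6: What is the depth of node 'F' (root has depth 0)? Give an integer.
Answer: 3

Derivation:
Path from root to F: G -> A -> B -> F
Depth = number of edges = 3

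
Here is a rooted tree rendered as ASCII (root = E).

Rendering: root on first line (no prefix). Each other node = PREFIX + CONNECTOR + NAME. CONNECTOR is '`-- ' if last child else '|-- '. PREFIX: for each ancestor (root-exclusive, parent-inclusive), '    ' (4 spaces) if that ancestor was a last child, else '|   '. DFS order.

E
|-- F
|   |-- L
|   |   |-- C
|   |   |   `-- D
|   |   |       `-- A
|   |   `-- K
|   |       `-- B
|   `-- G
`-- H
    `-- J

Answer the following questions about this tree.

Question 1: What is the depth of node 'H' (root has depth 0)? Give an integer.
Path from root to H: E -> H
Depth = number of edges = 1

Answer: 1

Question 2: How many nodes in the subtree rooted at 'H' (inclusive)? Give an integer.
Subtree rooted at H contains: H, J
Count = 2

Answer: 2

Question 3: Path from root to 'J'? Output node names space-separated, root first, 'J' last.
Answer: E H J

Derivation:
Walk down from root: E -> H -> J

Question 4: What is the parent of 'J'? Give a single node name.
Answer: H

Derivation:
Scan adjacency: J appears as child of H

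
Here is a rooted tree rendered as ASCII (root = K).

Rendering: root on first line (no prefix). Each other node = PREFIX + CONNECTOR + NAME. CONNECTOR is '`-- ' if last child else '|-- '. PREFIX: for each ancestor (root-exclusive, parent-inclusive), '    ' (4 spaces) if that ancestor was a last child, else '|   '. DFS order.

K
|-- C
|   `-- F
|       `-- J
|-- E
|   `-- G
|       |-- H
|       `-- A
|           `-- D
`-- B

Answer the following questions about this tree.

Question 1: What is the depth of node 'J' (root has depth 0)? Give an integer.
Path from root to J: K -> C -> F -> J
Depth = number of edges = 3

Answer: 3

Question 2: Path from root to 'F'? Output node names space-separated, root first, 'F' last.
Answer: K C F

Derivation:
Walk down from root: K -> C -> F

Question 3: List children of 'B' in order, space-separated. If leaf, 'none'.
Answer: none

Derivation:
Node B's children (from adjacency): (leaf)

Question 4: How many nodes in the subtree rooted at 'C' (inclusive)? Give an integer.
Answer: 3

Derivation:
Subtree rooted at C contains: C, F, J
Count = 3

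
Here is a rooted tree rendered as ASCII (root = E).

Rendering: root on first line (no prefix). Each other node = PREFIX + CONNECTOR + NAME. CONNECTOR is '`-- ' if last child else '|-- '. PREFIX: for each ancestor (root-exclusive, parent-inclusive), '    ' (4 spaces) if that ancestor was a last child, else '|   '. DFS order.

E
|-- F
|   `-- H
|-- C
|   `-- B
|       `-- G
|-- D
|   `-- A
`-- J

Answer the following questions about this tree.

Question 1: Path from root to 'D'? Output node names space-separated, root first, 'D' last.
Walk down from root: E -> D

Answer: E D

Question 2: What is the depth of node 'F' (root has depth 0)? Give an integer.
Answer: 1

Derivation:
Path from root to F: E -> F
Depth = number of edges = 1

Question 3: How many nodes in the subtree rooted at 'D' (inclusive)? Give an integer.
Answer: 2

Derivation:
Subtree rooted at D contains: A, D
Count = 2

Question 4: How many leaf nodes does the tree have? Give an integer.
Answer: 4

Derivation:
Leaves (nodes with no children): A, G, H, J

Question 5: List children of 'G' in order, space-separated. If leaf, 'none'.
Answer: none

Derivation:
Node G's children (from adjacency): (leaf)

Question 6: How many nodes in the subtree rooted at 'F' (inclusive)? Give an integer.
Answer: 2

Derivation:
Subtree rooted at F contains: F, H
Count = 2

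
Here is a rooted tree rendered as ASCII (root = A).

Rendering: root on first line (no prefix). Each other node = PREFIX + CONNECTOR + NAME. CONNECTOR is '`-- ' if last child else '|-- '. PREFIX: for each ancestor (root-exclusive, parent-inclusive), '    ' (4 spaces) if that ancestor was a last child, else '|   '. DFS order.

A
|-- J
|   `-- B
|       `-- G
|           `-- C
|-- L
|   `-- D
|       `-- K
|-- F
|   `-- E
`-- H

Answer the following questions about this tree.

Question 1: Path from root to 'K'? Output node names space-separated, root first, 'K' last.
Walk down from root: A -> L -> D -> K

Answer: A L D K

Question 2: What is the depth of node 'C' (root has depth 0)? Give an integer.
Path from root to C: A -> J -> B -> G -> C
Depth = number of edges = 4

Answer: 4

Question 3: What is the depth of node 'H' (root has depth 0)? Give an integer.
Answer: 1

Derivation:
Path from root to H: A -> H
Depth = number of edges = 1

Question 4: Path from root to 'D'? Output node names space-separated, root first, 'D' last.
Answer: A L D

Derivation:
Walk down from root: A -> L -> D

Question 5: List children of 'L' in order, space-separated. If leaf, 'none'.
Node L's children (from adjacency): D

Answer: D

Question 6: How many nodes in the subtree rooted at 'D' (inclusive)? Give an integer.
Answer: 2

Derivation:
Subtree rooted at D contains: D, K
Count = 2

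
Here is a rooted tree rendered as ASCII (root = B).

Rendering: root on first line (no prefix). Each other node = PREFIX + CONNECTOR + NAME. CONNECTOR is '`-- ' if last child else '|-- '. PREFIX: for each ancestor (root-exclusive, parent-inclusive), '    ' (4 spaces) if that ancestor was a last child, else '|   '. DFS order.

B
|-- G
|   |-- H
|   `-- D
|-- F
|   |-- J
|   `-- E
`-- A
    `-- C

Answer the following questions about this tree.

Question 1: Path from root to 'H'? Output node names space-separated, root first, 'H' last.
Walk down from root: B -> G -> H

Answer: B G H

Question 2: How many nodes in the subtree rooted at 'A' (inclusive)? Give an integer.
Answer: 2

Derivation:
Subtree rooted at A contains: A, C
Count = 2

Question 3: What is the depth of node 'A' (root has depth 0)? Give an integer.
Path from root to A: B -> A
Depth = number of edges = 1

Answer: 1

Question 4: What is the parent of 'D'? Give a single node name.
Answer: G

Derivation:
Scan adjacency: D appears as child of G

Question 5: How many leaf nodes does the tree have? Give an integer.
Answer: 5

Derivation:
Leaves (nodes with no children): C, D, E, H, J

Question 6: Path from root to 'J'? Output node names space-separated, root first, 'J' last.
Walk down from root: B -> F -> J

Answer: B F J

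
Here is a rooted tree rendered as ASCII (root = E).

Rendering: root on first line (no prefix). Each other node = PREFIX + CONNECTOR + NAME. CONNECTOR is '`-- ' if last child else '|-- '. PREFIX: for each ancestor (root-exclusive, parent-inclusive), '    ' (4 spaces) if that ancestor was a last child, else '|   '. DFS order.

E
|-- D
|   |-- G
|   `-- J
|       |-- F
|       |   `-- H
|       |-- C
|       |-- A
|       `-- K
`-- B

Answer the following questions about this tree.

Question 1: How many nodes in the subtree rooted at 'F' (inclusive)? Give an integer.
Subtree rooted at F contains: F, H
Count = 2

Answer: 2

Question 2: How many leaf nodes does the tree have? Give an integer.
Answer: 6

Derivation:
Leaves (nodes with no children): A, B, C, G, H, K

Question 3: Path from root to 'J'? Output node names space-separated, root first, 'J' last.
Answer: E D J

Derivation:
Walk down from root: E -> D -> J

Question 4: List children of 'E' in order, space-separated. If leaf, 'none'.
Answer: D B

Derivation:
Node E's children (from adjacency): D, B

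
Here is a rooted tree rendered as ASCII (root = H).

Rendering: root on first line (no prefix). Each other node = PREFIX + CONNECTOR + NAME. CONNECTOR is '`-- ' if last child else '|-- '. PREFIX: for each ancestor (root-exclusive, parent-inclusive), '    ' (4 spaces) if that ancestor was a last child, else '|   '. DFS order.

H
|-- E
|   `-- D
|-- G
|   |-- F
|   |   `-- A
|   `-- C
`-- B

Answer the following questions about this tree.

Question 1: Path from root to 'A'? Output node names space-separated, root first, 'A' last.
Answer: H G F A

Derivation:
Walk down from root: H -> G -> F -> A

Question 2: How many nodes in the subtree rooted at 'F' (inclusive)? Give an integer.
Subtree rooted at F contains: A, F
Count = 2

Answer: 2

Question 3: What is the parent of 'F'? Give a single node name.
Answer: G

Derivation:
Scan adjacency: F appears as child of G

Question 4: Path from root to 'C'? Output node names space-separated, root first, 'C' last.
Answer: H G C

Derivation:
Walk down from root: H -> G -> C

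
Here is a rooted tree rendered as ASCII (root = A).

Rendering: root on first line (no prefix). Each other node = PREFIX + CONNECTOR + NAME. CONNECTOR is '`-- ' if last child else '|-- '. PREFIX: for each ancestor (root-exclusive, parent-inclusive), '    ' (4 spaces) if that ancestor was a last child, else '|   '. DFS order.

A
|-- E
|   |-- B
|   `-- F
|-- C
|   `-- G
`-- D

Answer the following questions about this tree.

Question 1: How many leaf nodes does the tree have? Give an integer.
Leaves (nodes with no children): B, D, F, G

Answer: 4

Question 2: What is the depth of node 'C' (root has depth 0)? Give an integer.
Path from root to C: A -> C
Depth = number of edges = 1

Answer: 1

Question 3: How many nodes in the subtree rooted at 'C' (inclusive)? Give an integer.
Answer: 2

Derivation:
Subtree rooted at C contains: C, G
Count = 2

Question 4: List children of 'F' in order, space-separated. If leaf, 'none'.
Node F's children (from adjacency): (leaf)

Answer: none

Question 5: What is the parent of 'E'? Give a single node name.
Scan adjacency: E appears as child of A

Answer: A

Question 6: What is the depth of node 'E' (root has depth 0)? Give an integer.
Path from root to E: A -> E
Depth = number of edges = 1

Answer: 1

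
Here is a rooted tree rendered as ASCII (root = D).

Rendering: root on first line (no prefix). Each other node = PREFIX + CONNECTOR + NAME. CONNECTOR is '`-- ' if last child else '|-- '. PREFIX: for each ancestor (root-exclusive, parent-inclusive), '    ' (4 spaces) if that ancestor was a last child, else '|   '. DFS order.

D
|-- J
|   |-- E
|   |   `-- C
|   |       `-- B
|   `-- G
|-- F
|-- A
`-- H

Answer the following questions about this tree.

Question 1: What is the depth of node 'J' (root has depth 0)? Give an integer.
Answer: 1

Derivation:
Path from root to J: D -> J
Depth = number of edges = 1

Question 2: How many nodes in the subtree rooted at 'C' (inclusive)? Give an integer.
Answer: 2

Derivation:
Subtree rooted at C contains: B, C
Count = 2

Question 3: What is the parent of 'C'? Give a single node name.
Scan adjacency: C appears as child of E

Answer: E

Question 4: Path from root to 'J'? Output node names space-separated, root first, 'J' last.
Walk down from root: D -> J

Answer: D J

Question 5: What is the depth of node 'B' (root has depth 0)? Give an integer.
Path from root to B: D -> J -> E -> C -> B
Depth = number of edges = 4

Answer: 4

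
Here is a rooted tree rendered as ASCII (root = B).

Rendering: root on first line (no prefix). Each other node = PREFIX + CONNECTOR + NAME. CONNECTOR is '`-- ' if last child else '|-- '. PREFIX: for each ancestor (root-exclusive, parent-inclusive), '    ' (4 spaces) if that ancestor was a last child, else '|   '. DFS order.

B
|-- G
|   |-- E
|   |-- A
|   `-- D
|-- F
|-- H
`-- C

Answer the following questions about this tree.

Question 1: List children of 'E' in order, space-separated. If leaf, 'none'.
Node E's children (from adjacency): (leaf)

Answer: none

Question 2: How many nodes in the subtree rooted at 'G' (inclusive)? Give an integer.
Subtree rooted at G contains: A, D, E, G
Count = 4

Answer: 4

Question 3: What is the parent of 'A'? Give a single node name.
Answer: G

Derivation:
Scan adjacency: A appears as child of G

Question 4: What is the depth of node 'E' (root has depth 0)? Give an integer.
Answer: 2

Derivation:
Path from root to E: B -> G -> E
Depth = number of edges = 2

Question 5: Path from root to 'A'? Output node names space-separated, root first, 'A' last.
Answer: B G A

Derivation:
Walk down from root: B -> G -> A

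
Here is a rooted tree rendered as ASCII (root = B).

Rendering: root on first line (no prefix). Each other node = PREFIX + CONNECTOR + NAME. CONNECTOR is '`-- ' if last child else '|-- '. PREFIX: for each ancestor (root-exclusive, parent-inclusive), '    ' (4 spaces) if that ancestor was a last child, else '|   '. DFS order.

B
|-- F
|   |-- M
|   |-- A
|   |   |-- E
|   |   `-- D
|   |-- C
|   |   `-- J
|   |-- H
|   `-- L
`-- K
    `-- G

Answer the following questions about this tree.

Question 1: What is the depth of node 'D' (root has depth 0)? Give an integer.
Answer: 3

Derivation:
Path from root to D: B -> F -> A -> D
Depth = number of edges = 3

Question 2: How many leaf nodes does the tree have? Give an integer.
Leaves (nodes with no children): D, E, G, H, J, L, M

Answer: 7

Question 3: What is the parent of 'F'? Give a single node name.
Answer: B

Derivation:
Scan adjacency: F appears as child of B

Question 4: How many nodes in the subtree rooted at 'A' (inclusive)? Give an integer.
Subtree rooted at A contains: A, D, E
Count = 3

Answer: 3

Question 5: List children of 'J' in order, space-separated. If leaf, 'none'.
Answer: none

Derivation:
Node J's children (from adjacency): (leaf)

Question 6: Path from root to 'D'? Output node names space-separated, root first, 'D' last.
Walk down from root: B -> F -> A -> D

Answer: B F A D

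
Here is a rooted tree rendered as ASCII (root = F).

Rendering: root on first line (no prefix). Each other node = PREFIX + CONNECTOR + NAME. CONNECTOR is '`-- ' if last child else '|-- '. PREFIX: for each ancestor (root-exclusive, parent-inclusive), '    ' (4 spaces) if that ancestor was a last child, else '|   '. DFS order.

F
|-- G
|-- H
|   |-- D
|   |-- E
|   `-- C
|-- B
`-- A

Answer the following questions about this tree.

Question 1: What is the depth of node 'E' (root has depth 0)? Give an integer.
Answer: 2

Derivation:
Path from root to E: F -> H -> E
Depth = number of edges = 2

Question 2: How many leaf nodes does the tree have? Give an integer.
Answer: 6

Derivation:
Leaves (nodes with no children): A, B, C, D, E, G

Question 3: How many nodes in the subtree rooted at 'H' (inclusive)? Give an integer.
Answer: 4

Derivation:
Subtree rooted at H contains: C, D, E, H
Count = 4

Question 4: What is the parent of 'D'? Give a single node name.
Answer: H

Derivation:
Scan adjacency: D appears as child of H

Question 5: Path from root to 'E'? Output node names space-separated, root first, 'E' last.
Answer: F H E

Derivation:
Walk down from root: F -> H -> E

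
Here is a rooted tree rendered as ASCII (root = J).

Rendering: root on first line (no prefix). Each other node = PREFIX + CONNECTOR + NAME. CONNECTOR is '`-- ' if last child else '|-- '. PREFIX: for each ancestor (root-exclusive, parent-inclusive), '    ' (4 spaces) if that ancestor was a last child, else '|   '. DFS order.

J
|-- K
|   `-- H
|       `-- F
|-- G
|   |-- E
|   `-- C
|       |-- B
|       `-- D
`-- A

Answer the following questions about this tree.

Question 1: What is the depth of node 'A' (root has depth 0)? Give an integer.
Answer: 1

Derivation:
Path from root to A: J -> A
Depth = number of edges = 1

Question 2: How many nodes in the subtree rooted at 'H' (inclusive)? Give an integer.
Subtree rooted at H contains: F, H
Count = 2

Answer: 2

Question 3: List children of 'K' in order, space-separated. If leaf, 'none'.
Answer: H

Derivation:
Node K's children (from adjacency): H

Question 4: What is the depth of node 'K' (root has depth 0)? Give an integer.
Path from root to K: J -> K
Depth = number of edges = 1

Answer: 1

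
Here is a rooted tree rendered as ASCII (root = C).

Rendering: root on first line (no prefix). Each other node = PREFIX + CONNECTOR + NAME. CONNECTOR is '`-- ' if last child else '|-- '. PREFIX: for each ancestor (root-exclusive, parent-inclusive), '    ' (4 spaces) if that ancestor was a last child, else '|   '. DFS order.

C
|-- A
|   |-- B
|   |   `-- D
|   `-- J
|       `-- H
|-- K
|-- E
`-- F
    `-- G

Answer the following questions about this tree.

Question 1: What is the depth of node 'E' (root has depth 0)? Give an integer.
Answer: 1

Derivation:
Path from root to E: C -> E
Depth = number of edges = 1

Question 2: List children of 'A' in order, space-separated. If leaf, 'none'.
Node A's children (from adjacency): B, J

Answer: B J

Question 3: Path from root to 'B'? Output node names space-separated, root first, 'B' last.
Answer: C A B

Derivation:
Walk down from root: C -> A -> B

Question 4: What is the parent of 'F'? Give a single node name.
Scan adjacency: F appears as child of C

Answer: C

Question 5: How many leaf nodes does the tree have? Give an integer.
Answer: 5

Derivation:
Leaves (nodes with no children): D, E, G, H, K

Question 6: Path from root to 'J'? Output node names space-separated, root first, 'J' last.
Answer: C A J

Derivation:
Walk down from root: C -> A -> J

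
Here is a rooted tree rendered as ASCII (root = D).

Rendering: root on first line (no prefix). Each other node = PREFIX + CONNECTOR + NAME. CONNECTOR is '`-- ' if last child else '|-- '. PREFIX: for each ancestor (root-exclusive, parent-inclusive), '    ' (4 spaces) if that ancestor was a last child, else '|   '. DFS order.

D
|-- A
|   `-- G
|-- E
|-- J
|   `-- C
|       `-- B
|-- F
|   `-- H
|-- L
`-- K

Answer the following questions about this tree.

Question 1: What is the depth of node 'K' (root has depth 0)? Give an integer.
Answer: 1

Derivation:
Path from root to K: D -> K
Depth = number of edges = 1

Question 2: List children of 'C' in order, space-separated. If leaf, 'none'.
Answer: B

Derivation:
Node C's children (from adjacency): B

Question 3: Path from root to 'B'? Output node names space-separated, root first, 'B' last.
Answer: D J C B

Derivation:
Walk down from root: D -> J -> C -> B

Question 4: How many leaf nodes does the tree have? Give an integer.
Answer: 6

Derivation:
Leaves (nodes with no children): B, E, G, H, K, L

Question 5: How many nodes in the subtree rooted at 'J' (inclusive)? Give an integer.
Subtree rooted at J contains: B, C, J
Count = 3

Answer: 3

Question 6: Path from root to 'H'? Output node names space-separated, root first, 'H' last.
Walk down from root: D -> F -> H

Answer: D F H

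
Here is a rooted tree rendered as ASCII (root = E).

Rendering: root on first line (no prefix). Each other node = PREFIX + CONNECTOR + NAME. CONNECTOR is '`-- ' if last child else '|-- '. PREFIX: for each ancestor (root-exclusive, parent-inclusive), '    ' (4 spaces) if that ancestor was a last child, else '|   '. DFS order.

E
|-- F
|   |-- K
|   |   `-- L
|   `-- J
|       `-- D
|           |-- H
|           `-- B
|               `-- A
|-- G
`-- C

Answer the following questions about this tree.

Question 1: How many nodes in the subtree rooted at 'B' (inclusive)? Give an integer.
Answer: 2

Derivation:
Subtree rooted at B contains: A, B
Count = 2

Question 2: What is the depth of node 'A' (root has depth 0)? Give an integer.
Answer: 5

Derivation:
Path from root to A: E -> F -> J -> D -> B -> A
Depth = number of edges = 5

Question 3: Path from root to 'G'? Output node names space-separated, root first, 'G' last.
Walk down from root: E -> G

Answer: E G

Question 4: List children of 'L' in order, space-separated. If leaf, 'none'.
Answer: none

Derivation:
Node L's children (from adjacency): (leaf)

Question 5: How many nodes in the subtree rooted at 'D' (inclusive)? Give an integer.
Subtree rooted at D contains: A, B, D, H
Count = 4

Answer: 4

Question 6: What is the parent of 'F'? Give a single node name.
Answer: E

Derivation:
Scan adjacency: F appears as child of E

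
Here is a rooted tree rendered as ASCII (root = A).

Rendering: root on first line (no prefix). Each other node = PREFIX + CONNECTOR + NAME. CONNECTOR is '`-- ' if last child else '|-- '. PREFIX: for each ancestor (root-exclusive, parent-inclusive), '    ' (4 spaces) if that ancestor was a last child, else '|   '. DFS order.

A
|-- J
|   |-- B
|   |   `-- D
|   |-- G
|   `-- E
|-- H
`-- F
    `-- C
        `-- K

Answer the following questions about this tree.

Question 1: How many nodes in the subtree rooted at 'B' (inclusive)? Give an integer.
Answer: 2

Derivation:
Subtree rooted at B contains: B, D
Count = 2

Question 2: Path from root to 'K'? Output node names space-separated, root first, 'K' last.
Answer: A F C K

Derivation:
Walk down from root: A -> F -> C -> K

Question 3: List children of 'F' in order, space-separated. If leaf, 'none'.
Answer: C

Derivation:
Node F's children (from adjacency): C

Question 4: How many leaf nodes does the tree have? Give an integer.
Leaves (nodes with no children): D, E, G, H, K

Answer: 5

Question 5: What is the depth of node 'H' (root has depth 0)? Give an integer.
Answer: 1

Derivation:
Path from root to H: A -> H
Depth = number of edges = 1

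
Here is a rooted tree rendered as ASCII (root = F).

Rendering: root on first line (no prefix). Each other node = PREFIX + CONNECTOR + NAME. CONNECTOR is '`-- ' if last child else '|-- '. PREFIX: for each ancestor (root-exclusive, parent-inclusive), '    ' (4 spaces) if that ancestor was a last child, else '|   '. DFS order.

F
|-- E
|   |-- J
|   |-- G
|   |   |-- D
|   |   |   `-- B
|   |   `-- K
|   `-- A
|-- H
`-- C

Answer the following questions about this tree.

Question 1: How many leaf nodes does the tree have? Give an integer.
Answer: 6

Derivation:
Leaves (nodes with no children): A, B, C, H, J, K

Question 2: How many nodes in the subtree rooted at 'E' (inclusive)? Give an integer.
Answer: 7

Derivation:
Subtree rooted at E contains: A, B, D, E, G, J, K
Count = 7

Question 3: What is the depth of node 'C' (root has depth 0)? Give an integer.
Path from root to C: F -> C
Depth = number of edges = 1

Answer: 1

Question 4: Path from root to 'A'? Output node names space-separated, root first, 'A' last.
Walk down from root: F -> E -> A

Answer: F E A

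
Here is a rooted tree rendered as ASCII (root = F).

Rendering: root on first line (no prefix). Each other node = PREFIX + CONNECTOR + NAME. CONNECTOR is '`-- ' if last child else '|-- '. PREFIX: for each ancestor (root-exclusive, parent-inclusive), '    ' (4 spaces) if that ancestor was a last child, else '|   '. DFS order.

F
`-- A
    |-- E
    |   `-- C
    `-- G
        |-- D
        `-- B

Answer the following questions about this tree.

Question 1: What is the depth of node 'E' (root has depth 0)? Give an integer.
Path from root to E: F -> A -> E
Depth = number of edges = 2

Answer: 2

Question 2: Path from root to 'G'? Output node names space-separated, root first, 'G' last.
Answer: F A G

Derivation:
Walk down from root: F -> A -> G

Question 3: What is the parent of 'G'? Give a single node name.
Scan adjacency: G appears as child of A

Answer: A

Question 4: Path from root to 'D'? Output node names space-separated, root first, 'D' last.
Answer: F A G D

Derivation:
Walk down from root: F -> A -> G -> D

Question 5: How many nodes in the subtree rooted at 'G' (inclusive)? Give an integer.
Answer: 3

Derivation:
Subtree rooted at G contains: B, D, G
Count = 3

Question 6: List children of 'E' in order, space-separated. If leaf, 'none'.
Answer: C

Derivation:
Node E's children (from adjacency): C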